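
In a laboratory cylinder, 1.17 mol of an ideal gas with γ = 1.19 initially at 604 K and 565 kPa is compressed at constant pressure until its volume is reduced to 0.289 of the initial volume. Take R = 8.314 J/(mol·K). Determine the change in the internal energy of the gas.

-22000 J

V₁ = nRT₁/P₁ = 1.17×8.314×604/565 = 10.4 L.
Isobaric: P stays 565 kPa; V/T = const ⇒ T₂ = 175 K, V₂ = 3.01 L.
For an ideal gas ΔU = nCvΔT with Cv = R/(γ−1) = 43.8 J/(mol·K).
ΔU = 1.17×43.8×(175−604) = -22000 J.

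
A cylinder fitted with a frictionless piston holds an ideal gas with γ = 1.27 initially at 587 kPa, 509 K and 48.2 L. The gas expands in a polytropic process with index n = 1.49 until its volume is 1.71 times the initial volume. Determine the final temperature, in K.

391 K

Polytropic n=1.49: T₂ = T₁(V₁/V₂)^(n−1) = 509×(0.585)^0.49 = 391 K; P₂ = P₁(V₁/V₂)^n = 264 kPa.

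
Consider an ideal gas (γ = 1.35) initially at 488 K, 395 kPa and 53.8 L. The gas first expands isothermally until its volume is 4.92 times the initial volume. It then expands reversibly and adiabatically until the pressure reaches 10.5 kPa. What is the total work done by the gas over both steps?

58700 J

n = P₁V₁/(RT₁) = 395×53.8/(8.314×488) = 5.24 mol.
Step 1 — Isothermal: T stays 488 K; PV = const ⇒ V₂ = 265 L, P₂ = 80.3 kPa.
ΔU = 0 (ideal gas, T constant).
W = nRT ln(V₂/V₁) = 5.24×8.314×488×ln(4.92) = 33900 J.
Q = ΔU + W = 33900 J.
State after step 1: P = 80.3 kPa, V = 265 L, T = 488 K.
Step 2 — Adiabatic: T₂/T₁ = (P₂/P₁)^((γ−1)/γ) ⇒ T₂ = 488×(0.131)^0.259 = 288 K; V₂ = 1190 L.
ΔU = nCvΔT = 5.24×23.8×(288−488) = -24900 J.
Q = 0 for an adiabatic process, so W = −ΔU = 24900 J.
Net over both steps: W = 58700 J, Q = 33900 J, ΔU = -24900 J.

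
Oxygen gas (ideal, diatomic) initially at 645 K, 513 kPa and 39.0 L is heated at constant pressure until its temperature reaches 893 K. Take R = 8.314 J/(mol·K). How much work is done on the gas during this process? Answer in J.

n = P₁V₁/(RT₁) = 513×39.0/(8.314×645) = 3.73 mol.
Isobaric: P stays 513 kPa; V/T = const ⇒ T₂ = 893 K, V₂ = 54.0 L.
W = PΔV = 513×(54.0−39.0) kPa·L = 7690 J.
Work done on the gas = −W_by = -7690 J.

-7690 J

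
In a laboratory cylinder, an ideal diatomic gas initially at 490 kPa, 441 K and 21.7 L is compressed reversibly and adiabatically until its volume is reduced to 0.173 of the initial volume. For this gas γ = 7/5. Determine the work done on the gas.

27000 J

n = P₁V₁/(RT₁) = 490×21.7/(8.314×441) = 2.90 mol.
Adiabatic: TV^(γ−1) = const ⇒ T₂ = 441×(5.78)^0.400 = 890 K; PV^γ = const ⇒ P₂ = 5710 kPa.
ΔU = nCvΔT = 2.90×20.8×(890−441) = 27000 J.
Q = 0 for an adiabatic process, so W = −ΔU = -27000 J.
Work done on the gas = −W_by = 27000 J.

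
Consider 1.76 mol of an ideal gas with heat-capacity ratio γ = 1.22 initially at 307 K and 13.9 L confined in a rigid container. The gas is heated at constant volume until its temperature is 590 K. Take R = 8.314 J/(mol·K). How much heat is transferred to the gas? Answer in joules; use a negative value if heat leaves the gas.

P₁ = nRT₁/V₁ = 1.76×8.314×307/13.9 = 323 kPa.
Isochoric: V stays 13.9 L; P/T = const ⇒ T₂ = 590 K, P₂ = 621 kPa.
W = 0 (no volume change).
ΔU = nCvΔT = 1.76×37.8×(590−307) = 18800 J.
Q = ΔU = 18800 J.

18800 J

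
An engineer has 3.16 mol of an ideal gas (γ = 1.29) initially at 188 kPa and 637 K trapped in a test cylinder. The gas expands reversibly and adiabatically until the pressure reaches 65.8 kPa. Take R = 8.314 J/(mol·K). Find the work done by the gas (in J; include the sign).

12100 J

V₁ = nRT₁/P₁ = 3.16×8.314×637/188 = 89.0 L.
Adiabatic: T₂/T₁ = (P₂/P₁)^((γ−1)/γ) ⇒ T₂ = 637×(0.350)^0.225 = 503 K; V₂ = 201 L.
ΔU = nCvΔT = 3.16×28.7×(503−637) = -12100 J.
Q = 0 for an adiabatic process, so W = −ΔU = 12100 J.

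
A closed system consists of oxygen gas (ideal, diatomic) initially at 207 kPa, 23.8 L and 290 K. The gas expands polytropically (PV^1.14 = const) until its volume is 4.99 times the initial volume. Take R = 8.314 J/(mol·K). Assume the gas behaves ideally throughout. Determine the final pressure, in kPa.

33.1 kPa

Polytropic n=1.14: T₂ = T₁(V₁/V₂)^(n−1) = 290×(0.200)^0.14 = 232 K; P₂ = P₁(V₁/V₂)^n = 33.1 kPa.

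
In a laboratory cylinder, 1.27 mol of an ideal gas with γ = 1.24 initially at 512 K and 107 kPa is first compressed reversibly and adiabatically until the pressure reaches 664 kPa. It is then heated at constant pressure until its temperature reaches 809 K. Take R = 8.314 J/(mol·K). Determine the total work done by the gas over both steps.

-8700 J

V₁ = nRT₁/P₁ = 1.27×8.314×512/107 = 50.5 L.
Step 1 — Adiabatic: T₂/T₁ = (P₂/P₁)^((γ−1)/γ) ⇒ T₂ = 512×(6.21)^0.194 = 729 K; V₂ = 11.6 L.
ΔU = nCvΔT = 1.27×34.6×(729−512) = 9550 J.
Q = 0 for an adiabatic process, so W = −ΔU = -9550 J.
State after step 1: P = 664 kPa, V = 11.6 L, T = 729 K.
Step 2 — Isobaric: P stays 664 kPa; V/T = const ⇒ T₂ = 809 K, V₂ = 12.9 L.
W = PΔV = 664×(12.9−11.6) kPa·L = 845 J.
ΔU = nCvΔT = 1.27×34.6×(809−729) = 3520 J.
Q = ΔU + W = nCpΔT = 4370 J.
Net over both steps: W = -8700 J, Q = 4370 J, ΔU = 13100 J.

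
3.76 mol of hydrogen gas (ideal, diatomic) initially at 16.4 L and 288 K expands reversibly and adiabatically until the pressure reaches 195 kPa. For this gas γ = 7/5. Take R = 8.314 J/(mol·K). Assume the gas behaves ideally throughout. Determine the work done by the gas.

5760 J

P₁ = nRT₁/V₁ = 3.76×8.314×288/16.4 = 549 kPa.
Adiabatic: T₂/T₁ = (P₂/P₁)^((γ−1)/γ) ⇒ T₂ = 288×(0.355)^0.286 = 214 K; V₂ = 34.3 L.
ΔU = nCvΔT = 3.76×20.8×(214−288) = -5760 J.
Q = 0 for an adiabatic process, so W = −ΔU = 5760 J.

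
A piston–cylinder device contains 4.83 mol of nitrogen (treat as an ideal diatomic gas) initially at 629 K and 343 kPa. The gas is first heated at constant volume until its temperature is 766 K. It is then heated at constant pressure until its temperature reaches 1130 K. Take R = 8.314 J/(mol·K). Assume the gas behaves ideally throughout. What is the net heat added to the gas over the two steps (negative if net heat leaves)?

64900 J

V₁ = nRT₁/P₁ = 4.83×8.314×629/343 = 73.6 L.
Step 1 — Isochoric: V stays 73.6 L; P/T = const ⇒ T₂ = 766 K, P₂ = 418 kPa.
W = 0 (no volume change).
ΔU = nCvΔT = 4.83×20.8×(766−629) = 13800 J.
Q = ΔU = 13800 J.
State after step 1: P = 418 kPa, V = 73.6 L, T = 766 K.
Step 2 — Isobaric: P stays 418 kPa; V/T = const ⇒ T₂ = 1130 K, V₂ = 109 L.
W = PΔV = 418×(109−73.6) kPa·L = 14600 J.
ΔU = nCvΔT = 4.83×20.8×(1130−766) = 36500 J.
Q = ΔU + W = nCpΔT = 51200 J.
Net over both steps: W = 14600 J, Q = 64900 J, ΔU = 50300 J.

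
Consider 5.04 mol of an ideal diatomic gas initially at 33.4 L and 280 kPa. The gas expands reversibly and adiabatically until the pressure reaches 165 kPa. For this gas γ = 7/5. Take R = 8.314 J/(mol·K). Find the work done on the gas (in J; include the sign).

-3280 J

T₁ = P₁V₁/(nR) = 280×33.4/(5.04×8.314) = 223 K.
Adiabatic: T₂/T₁ = (P₂/P₁)^((γ−1)/γ) ⇒ T₂ = 223×(0.589)^0.286 = 192 K; V₂ = 48.7 L.
ΔU = nCvΔT = 5.04×20.8×(192−223) = -3280 J.
Q = 0 for an adiabatic process, so W = −ΔU = 3280 J.
Work done on the gas = −W_by = -3280 J.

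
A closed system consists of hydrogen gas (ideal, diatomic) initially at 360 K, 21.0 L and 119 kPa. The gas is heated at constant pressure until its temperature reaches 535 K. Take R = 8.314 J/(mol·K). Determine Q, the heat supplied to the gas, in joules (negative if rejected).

4250 J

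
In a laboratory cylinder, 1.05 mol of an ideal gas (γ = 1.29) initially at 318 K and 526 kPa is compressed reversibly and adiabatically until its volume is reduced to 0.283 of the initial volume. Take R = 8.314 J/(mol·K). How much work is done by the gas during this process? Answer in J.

-4230 J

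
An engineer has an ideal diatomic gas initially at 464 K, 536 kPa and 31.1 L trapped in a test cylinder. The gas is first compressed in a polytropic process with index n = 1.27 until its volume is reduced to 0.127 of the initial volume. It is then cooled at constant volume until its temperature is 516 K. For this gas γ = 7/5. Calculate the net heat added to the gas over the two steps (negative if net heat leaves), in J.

n = P₁V₁/(RT₁) = 536×31.1/(8.314×464) = 4.32 mol.
Step 1 — Polytropic n=1.27: T₂ = T₁(V₁/V₂)^(n−1) = 464×(7.87)^0.27 = 810 K; P₂ = P₁(V₁/V₂)^n = 7370 kPa.
W = (P₁V₁−P₂V₂)/(n−1) = (536×31.1−7370×3.95)/0.27 = -46000 J.
ΔU = nCvΔT = 4.32×20.8×(810−464) = 31100 J.
Q = ΔU + W = -15000 J.
State after step 1: P = 7370 kPa, V = 3.95 L, T = 810 K.
Step 2 — Isochoric: V stays 3.95 L; P/T = const ⇒ T₂ = 516 K, P₂ = 4690 kPa.
W = 0 (no volume change).
ΔU = nCvΔT = 4.32×20.8×(516−810) = -26400 J.
Q = ΔU = -26400 J.
Net over both steps: W = -46000 J, Q = -41400 J, ΔU = 4670 J.

-41400 J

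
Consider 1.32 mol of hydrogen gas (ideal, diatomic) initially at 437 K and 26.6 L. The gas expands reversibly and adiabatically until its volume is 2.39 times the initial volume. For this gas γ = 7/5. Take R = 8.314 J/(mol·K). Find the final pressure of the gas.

53.2 kPa

P₁ = nRT₁/V₁ = 1.32×8.314×437/26.6 = 180 kPa.
Adiabatic: TV^(γ−1) = const ⇒ T₂ = 437×(0.418)^0.400 = 308 K; PV^γ = const ⇒ P₂ = 53.2 kPa.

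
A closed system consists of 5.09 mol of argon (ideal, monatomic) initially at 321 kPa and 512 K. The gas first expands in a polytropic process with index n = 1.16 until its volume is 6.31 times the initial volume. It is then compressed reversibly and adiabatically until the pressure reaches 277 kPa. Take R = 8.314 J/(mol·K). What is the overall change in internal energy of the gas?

21100 J

V₁ = nRT₁/P₁ = 5.09×8.314×512/321 = 67.5 L.
Step 1 — Polytropic n=1.16: T₂ = T₁(V₁/V₂)^(n−1) = 512×(0.158)^0.16 = 381 K; P₂ = P₁(V₁/V₂)^n = 37.9 kPa.
W = (P₁V₁−P₂V₂)/(n−1) = (321×67.5−37.9×426)/0.16 = 34600 J.
ΔU = nCvΔT = 5.09×12.5×(381−512) = -8300 J.
Q = ΔU + W = 26300 J.
State after step 1: P = 37.9 kPa, V = 426 L, T = 381 K.
Step 2 — Adiabatic: T₂/T₁ = (P₂/P₁)^((γ−1)/γ) ⇒ T₂ = 381×(7.31)^0.400 = 845 K; V₂ = 129 L.
ΔU = nCvΔT = 5.09×12.5×(845−381) = 29400 J.
Q = 0 for an adiabatic process, so W = −ΔU = -29400 J.
Net over both steps: W = 5130 J, Q = 26300 J, ΔU = 21100 J.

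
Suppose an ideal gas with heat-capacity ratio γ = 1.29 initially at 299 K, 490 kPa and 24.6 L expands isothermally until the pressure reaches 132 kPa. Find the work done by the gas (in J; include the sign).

15800 J

n = P₁V₁/(RT₁) = 490×24.6/(8.314×299) = 4.85 mol.
Isothermal: T stays 299 K; PV = const ⇒ V₂ = 91.3 L, P₂ = 132 kPa.
W = nRT ln(V₂/V₁) = 4.85×8.314×299×ln(3.71) = 15800 J.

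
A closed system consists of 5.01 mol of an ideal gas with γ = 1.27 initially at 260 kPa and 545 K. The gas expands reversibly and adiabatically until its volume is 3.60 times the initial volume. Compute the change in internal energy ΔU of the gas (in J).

V₁ = nRT₁/P₁ = 5.01×8.314×545/260 = 87.3 L.
Adiabatic: TV^(γ−1) = const ⇒ T₂ = 545×(0.278)^0.270 = 386 K; PV^γ = const ⇒ P₂ = 51.1 kPa.
For an ideal gas ΔU = nCvΔT with Cv = R/(γ−1) = 30.8 J/(mol·K).
ΔU = 5.01×30.8×(386−545) = -24600 J.

-24600 J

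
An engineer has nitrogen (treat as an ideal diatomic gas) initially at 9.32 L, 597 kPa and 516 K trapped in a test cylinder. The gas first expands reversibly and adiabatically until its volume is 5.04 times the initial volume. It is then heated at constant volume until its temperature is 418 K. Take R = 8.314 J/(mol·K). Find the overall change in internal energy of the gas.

n = P₁V₁/(RT₁) = 597×9.32/(8.314×516) = 1.30 mol.
Step 1 — Adiabatic: TV^(γ−1) = const ⇒ T₂ = 516×(0.198)^0.400 = 270 K; PV^γ = const ⇒ P₂ = 62.0 kPa.
ΔU = nCvΔT = 1.30×20.8×(270−516) = -6630 J.
Q = 0 for an adiabatic process, so W = −ΔU = 6630 J.
State after step 1: P = 62.0 kPa, V = 47.0 L, T = 270 K.
Step 2 — Isochoric: V stays 47.0 L; P/T = const ⇒ T₂ = 418 K, P₂ = 96.0 kPa.
W = 0 (no volume change).
ΔU = nCvΔT = 1.30×20.8×(418−270) = 3980 J.
Q = ΔU = 3980 J.
Net over both steps: W = 6630 J, Q = 3980 J, ΔU = -2640 J.

-2640 J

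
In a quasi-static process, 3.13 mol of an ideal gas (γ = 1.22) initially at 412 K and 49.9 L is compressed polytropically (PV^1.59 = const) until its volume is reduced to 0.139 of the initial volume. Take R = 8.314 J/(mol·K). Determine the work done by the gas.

P₁ = nRT₁/V₁ = 3.13×8.314×412/49.9 = 215 kPa.
Polytropic n=1.59: T₂ = T₁(V₁/V₂)^(n−1) = 412×(7.19)^0.59 = 1320 K; P₂ = P₁(V₁/V₂)^n = 4950 kPa.
W = (P₁V₁−P₂V₂)/(n−1) = (215×49.9−4950×6.94)/0.59 = -40000 J.

-40000 J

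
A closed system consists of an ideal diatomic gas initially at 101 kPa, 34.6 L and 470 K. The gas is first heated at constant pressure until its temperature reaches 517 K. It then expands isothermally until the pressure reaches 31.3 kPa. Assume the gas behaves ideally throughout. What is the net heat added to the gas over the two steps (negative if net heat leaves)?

n = P₁V₁/(RT₁) = 101×34.6/(8.314×470) = 0.894 mol.
Step 1 — Isobaric: P stays 101 kPa; V/T = const ⇒ T₂ = 517 K, V₂ = 38.1 L.
W = PΔV = 101×(38.1−34.6) kPa·L = 349 J.
ΔU = nCvΔT = 0.894×20.8×(517−470) = 874 J.
Q = ΔU + W = nCpΔT = 1220 J.
State after step 1: P = 101 kPa, V = 38.1 L, T = 517 K.
Step 2 — Isothermal: T stays 517 K; PV = const ⇒ V₂ = 123 L, P₂ = 31.3 kPa.
ΔU = 0 (ideal gas, T constant).
W = nRT ln(V₂/V₁) = 0.894×8.314×517×ln(3.23) = 4500 J.
Q = ΔU + W = 4500 J.
Net over both steps: W = 4850 J, Q = 5730 J, ΔU = 874 J.

5730 J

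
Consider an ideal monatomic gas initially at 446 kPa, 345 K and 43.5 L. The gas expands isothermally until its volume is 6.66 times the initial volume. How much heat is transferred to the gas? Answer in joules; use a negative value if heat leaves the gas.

36800 J

n = P₁V₁/(RT₁) = 446×43.5/(8.314×345) = 6.76 mol.
Isothermal: T stays 345 K; PV = const ⇒ V₂ = 290 L, P₂ = 67.0 kPa.
ΔU = 0 (ideal gas, T constant).
W = nRT ln(V₂/V₁) = 6.76×8.314×345×ln(6.66) = 36800 J.
Q = ΔU + W = 36800 J.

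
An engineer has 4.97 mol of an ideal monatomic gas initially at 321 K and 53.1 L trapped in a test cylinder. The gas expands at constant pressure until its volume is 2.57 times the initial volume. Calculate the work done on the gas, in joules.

-20800 J

P₁ = nRT₁/V₁ = 4.97×8.314×321/53.1 = 250 kPa.
Isobaric: P stays 250 kPa; V/T = const ⇒ T₂ = 825 K, V₂ = 136 L.
W = PΔV = 250×(136−53.1) kPa·L = 20800 J.
Work done on the gas = −W_by = -20800 J.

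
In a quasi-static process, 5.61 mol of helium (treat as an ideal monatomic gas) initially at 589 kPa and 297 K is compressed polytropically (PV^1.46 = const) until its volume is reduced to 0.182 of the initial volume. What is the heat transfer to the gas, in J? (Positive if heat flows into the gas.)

V₁ = nRT₁/P₁ = 5.61×8.314×297/589 = 23.5 L.
Polytropic n=1.46: T₂ = T₁(V₁/V₂)^(n−1) = 297×(5.49)^0.46 = 650 K; P₂ = P₁(V₁/V₂)^n = 7090 kPa.
W = (P₁V₁−P₂V₂)/(n−1) = (589×23.5−7090×4.28)/0.46 = -35800 J.
ΔU = nCvΔT = 5.61×12.5×(650−297) = 24700 J.
Q = ΔU + W = -11100 J.

-11100 J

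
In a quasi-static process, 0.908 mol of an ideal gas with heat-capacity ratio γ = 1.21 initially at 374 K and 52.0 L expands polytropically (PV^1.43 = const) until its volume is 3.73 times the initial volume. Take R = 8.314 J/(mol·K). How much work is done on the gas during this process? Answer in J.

P₁ = nRT₁/V₁ = 0.908×8.314×374/52.0 = 54.3 kPa.
Polytropic n=1.43: T₂ = T₁(V₁/V₂)^(n−1) = 374×(0.268)^0.43 = 212 K; P₂ = P₁(V₁/V₂)^n = 8.26 kPa.
W = (P₁V₁−P₂V₂)/(n−1) = (54.3×52.0−8.26×194)/0.43 = 2840 J.
Work done on the gas = −W_by = -2840 J.

-2840 J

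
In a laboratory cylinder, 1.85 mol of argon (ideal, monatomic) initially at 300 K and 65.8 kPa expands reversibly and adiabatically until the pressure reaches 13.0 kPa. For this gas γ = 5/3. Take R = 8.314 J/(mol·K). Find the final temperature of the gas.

V₁ = nRT₁/P₁ = 1.85×8.314×300/65.8 = 70.1 L.
Adiabatic: T₂/T₁ = (P₂/P₁)^((γ−1)/γ) ⇒ T₂ = 300×(0.198)^0.400 = 157 K; V₂ = 186 L.

157 K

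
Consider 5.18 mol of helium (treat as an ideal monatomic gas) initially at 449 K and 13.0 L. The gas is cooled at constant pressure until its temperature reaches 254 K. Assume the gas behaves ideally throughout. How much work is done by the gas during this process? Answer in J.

P₁ = nRT₁/V₁ = 5.18×8.314×449/13.0 = 1490 kPa.
Isobaric: P stays 1490 kPa; V/T = const ⇒ T₂ = 254 K, V₂ = 7.35 L.
W = PΔV = 1490×(7.35−13.0) kPa·L = -8400 J.

-8400 J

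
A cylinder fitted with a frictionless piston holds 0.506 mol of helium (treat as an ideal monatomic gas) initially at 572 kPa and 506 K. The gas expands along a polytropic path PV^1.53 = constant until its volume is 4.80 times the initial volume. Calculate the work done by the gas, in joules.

V₁ = nRT₁/P₁ = 0.506×8.314×506/572 = 3.72 L.
Polytropic n=1.53: T₂ = T₁(V₁/V₂)^(n−1) = 506×(0.208)^0.53 = 220 K; P₂ = P₁(V₁/V₂)^n = 51.9 kPa.
W = (P₁V₁−P₂V₂)/(n−1) = (572×3.72−51.9×17.9)/0.53 = 2270 J.

2270 J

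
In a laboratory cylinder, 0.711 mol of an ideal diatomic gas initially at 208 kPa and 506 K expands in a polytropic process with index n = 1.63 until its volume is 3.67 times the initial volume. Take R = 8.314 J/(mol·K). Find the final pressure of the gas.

25.0 kPa

V₁ = nRT₁/P₁ = 0.711×8.314×506/208 = 14.4 L.
Polytropic n=1.63: T₂ = T₁(V₁/V₂)^(n−1) = 506×(0.272)^0.63 = 223 K; P₂ = P₁(V₁/V₂)^n = 25.0 kPa.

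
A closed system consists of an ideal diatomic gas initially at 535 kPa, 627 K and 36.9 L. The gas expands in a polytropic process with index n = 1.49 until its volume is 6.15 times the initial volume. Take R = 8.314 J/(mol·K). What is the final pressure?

Polytropic n=1.49: T₂ = T₁(V₁/V₂)^(n−1) = 627×(0.163)^0.49 = 257 K; P₂ = P₁(V₁/V₂)^n = 35.7 kPa.

35.7 kPa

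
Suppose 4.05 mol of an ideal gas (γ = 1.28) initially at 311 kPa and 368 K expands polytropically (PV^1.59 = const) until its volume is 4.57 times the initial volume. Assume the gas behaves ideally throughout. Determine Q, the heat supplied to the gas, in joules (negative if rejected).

-13800 J

V₁ = nRT₁/P₁ = 4.05×8.314×368/311 = 39.8 L.
Polytropic n=1.59: T₂ = T₁(V₁/V₂)^(n−1) = 368×(0.219)^0.59 = 150 K; P₂ = P₁(V₁/V₂)^n = 27.8 kPa.
W = (P₁V₁−P₂V₂)/(n−1) = (311×39.8−27.8×182)/0.59 = 12400 J.
ΔU = nCvΔT = 4.05×29.7×(150−368) = -26200 J.
Q = ΔU + W = -13800 J.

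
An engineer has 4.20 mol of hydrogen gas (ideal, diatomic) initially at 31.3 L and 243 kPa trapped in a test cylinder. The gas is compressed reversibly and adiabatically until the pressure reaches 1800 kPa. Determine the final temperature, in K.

T₁ = P₁V₁/(nR) = 243×31.3/(4.20×8.314) = 218 K.
Adiabatic: T₂/T₁ = (P₂/P₁)^((γ−1)/γ) ⇒ T₂ = 218×(7.41)^0.286 = 386 K; V₂ = 7.49 L.

386 K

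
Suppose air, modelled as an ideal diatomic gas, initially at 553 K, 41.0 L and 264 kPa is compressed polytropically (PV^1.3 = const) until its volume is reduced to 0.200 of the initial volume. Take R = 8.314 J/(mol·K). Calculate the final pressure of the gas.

Polytropic n=1.3: T₂ = T₁(V₁/V₂)^(n−1) = 553×(5.00)^0.30 = 896 K; P₂ = P₁(V₁/V₂)^n = 2140 kPa.

2140 kPa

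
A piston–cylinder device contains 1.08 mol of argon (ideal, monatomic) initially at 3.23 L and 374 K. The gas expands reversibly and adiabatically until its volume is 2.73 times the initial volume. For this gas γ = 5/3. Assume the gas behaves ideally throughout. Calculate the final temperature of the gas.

191 K

P₁ = nRT₁/V₁ = 1.08×8.314×374/3.23 = 1040 kPa.
Adiabatic: TV^(γ−1) = const ⇒ T₂ = 374×(0.366)^0.667 = 191 K; PV^γ = const ⇒ P₂ = 195 kPa.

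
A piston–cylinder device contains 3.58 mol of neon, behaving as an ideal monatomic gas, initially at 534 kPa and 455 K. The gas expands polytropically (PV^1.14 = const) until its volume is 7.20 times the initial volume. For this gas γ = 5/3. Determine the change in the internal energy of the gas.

V₁ = nRT₁/P₁ = 3.58×8.314×455/534 = 25.4 L.
Polytropic n=1.14: T₂ = T₁(V₁/V₂)^(n−1) = 455×(0.139)^0.14 = 345 K; P₂ = P₁(V₁/V₂)^n = 56.3 kPa.
For an ideal gas ΔU = nCvΔT with Cv = (3/2)R = 12.5 J/(mol·K).
ΔU = 3.58×12.5×(345−455) = -4910 J.

-4910 J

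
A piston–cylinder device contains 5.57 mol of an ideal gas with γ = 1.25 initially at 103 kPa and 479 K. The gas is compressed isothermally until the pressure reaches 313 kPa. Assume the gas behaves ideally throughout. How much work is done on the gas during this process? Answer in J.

V₁ = nRT₁/P₁ = 5.57×8.314×479/103 = 215 L.
Isothermal: T stays 479 K; PV = const ⇒ V₂ = 70.9 L, P₂ = 313 kPa.
W = nRT ln(V₂/V₁) = 5.57×8.314×479×ln(0.329) = -24700 J.
Work done on the gas = −W_by = 24700 J.

24700 J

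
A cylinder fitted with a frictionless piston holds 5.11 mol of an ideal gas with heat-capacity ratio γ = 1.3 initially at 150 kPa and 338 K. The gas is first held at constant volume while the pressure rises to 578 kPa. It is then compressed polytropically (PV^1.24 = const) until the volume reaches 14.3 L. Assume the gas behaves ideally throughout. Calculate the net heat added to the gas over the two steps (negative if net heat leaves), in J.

110000 J

V₁ = nRT₁/P₁ = 5.11×8.314×338/150 = 95.7 L.
Step 1 — Isochoric: V stays 95.7 L; P/T = const ⇒ T₂ = 1300 K, P₂ = 578 kPa.
W = 0 (no volume change).
ΔU = nCvΔT = 5.11×27.7×(1300−338) = 137000 J.
Q = ΔU = 137000 J.
State after step 1: P = 578 kPa, V = 95.7 L, T = 1300 K.
Step 2 — Polytropic n=1.24: T₂ = T₁(V₁/V₂)^(n−1) = 1300×(6.69)^0.24 = 2060 K; P₂ = P₁(V₁/V₂)^n = 6110 kPa.
W = (P₁V₁−P₂V₂)/(n−1) = (578×95.7−6110×14.3)/0.24 = -133000 J.
ΔU = nCvΔT = 5.11×27.7×(2060−1300) = 107000 J.
Q = ΔU + W = -26700 J.
Net over both steps: W = -133000 J, Q = 110000 J, ΔU = 243000 J.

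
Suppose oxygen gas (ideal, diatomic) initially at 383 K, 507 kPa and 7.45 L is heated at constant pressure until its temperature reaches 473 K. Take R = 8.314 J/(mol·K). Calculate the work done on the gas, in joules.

n = P₁V₁/(RT₁) = 507×7.45/(8.314×383) = 1.19 mol.
Isobaric: P stays 507 kPa; V/T = const ⇒ T₂ = 473 K, V₂ = 9.20 L.
W = PΔV = 507×(9.20−7.45) kPa·L = 888 J.
Work done on the gas = −W_by = -888 J.

-888 J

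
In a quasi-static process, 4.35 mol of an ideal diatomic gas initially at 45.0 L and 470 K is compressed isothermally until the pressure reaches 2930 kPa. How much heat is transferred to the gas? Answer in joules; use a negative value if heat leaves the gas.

P₁ = nRT₁/V₁ = 4.35×8.314×470/45.0 = 378 kPa.
Isothermal: T stays 470 K; PV = const ⇒ V₂ = 5.80 L, P₂ = 2930 kPa.
ΔU = 0 (ideal gas, T constant).
W = nRT ln(V₂/V₁) = 4.35×8.314×470×ln(0.129) = -34800 J.
Q = ΔU + W = -34800 J.

-34800 J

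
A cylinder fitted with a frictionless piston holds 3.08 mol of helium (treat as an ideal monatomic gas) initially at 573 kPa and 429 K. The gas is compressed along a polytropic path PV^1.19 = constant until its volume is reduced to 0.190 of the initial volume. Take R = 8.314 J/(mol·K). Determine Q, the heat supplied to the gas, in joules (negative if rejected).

-15300 J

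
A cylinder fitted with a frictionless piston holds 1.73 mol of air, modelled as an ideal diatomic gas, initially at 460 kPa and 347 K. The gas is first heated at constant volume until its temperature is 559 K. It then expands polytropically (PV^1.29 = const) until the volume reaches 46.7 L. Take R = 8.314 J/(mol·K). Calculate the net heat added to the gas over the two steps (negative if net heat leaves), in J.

10300 J

V₁ = nRT₁/P₁ = 1.73×8.314×347/460 = 10.8 L.
Step 1 — Isochoric: V stays 10.8 L; P/T = const ⇒ T₂ = 559 K, P₂ = 741 kPa.
W = 0 (no volume change).
ΔU = nCvΔT = 1.73×20.8×(559−347) = 7620 J.
Q = ΔU = 7620 J.
State after step 1: P = 741 kPa, V = 10.8 L, T = 559 K.
Step 2 — Polytropic n=1.29: T₂ = T₁(V₁/V₂)^(n−1) = 559×(0.232)^0.29 = 366 K; P₂ = P₁(V₁/V₂)^n = 113 kPa.
W = (P₁V₁−P₂V₂)/(n−1) = (741×10.8−113×46.7)/0.29 = 9570 J.
ΔU = nCvΔT = 1.73×20.8×(366−559) = -6940 J.
Q = ΔU + W = 2630 J.
Net over both steps: W = 9570 J, Q = 10300 J, ΔU = 686 J.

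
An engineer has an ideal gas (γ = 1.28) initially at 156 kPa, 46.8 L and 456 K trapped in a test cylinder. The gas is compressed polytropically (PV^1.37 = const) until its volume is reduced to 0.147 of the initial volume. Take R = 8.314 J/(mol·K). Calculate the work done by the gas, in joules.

n = P₁V₁/(RT₁) = 156×46.8/(8.314×456) = 1.93 mol.
Polytropic n=1.37: T₂ = T₁(V₁/V₂)^(n−1) = 456×(6.80)^0.37 = 927 K; P₂ = P₁(V₁/V₂)^n = 2160 kPa.
W = (P₁V₁−P₂V₂)/(n−1) = (156×46.8−2160×6.88)/0.37 = -20400 J.

-20400 J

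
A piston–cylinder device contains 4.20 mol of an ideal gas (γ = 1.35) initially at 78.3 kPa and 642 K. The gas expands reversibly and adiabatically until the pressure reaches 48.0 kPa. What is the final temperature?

V₁ = nRT₁/P₁ = 4.20×8.314×642/78.3 = 286 L.
Adiabatic: T₂/T₁ = (P₂/P₁)^((γ−1)/γ) ⇒ T₂ = 642×(0.613)^0.259 = 566 K; V₂ = 411 L.

566 K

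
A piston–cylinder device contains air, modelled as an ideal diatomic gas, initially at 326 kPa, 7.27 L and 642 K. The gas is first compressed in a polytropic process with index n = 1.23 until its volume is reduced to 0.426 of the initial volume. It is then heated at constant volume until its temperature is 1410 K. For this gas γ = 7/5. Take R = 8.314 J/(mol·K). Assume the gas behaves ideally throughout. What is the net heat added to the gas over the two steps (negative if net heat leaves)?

4850 J

n = P₁V₁/(RT₁) = 326×7.27/(8.314×642) = 0.444 mol.
Step 1 — Polytropic n=1.23: T₂ = T₁(V₁/V₂)^(n−1) = 642×(2.35)^0.23 = 781 K; P₂ = P₁(V₁/V₂)^n = 931 kPa.
W = (P₁V₁−P₂V₂)/(n−1) = (326×7.27−931×3.10)/0.23 = -2230 J.
ΔU = nCvΔT = 0.444×20.8×(781−642) = 1280 J.
Q = ΔU + W = -950 J.
State after step 1: P = 931 kPa, V = 3.10 L, T = 781 K.
Step 2 — Isochoric: V stays 3.10 L; P/T = const ⇒ T₂ = 1410 K, P₂ = 1680 kPa.
W = 0 (no volume change).
ΔU = nCvΔT = 0.444×20.8×(1410−781) = 5800 J.
Q = ΔU = 5800 J.
Net over both steps: W = -2230 J, Q = 4850 J, ΔU = 7090 J.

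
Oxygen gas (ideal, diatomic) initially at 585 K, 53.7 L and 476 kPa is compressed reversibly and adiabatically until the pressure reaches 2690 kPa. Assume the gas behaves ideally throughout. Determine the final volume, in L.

Adiabatic: T₂/T₁ = (P₂/P₁)^((γ−1)/γ) ⇒ T₂ = 585×(5.65)^0.286 = 960 K; V₂ = 15.6 L.

15.6 L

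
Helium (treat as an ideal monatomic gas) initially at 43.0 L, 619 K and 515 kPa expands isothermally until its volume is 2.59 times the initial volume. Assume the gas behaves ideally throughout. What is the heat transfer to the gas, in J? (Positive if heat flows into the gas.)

n = P₁V₁/(RT₁) = 515×43.0/(8.314×619) = 4.30 mol.
Isothermal: T stays 619 K; PV = const ⇒ V₂ = 111 L, P₂ = 199 kPa.
ΔU = 0 (ideal gas, T constant).
W = nRT ln(V₂/V₁) = 4.30×8.314×619×ln(2.59) = 21100 J.
Q = ΔU + W = 21100 J.

21100 J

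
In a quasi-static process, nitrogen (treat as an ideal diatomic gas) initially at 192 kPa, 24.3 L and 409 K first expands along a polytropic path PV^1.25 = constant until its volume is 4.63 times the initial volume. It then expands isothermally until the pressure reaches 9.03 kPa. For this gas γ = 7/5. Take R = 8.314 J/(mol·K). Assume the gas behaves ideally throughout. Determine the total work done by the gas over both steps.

9570 J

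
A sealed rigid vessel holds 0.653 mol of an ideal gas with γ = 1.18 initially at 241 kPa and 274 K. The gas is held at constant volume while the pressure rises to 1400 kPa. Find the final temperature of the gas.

V₁ = nRT₁/P₁ = 0.653×8.314×274/241 = 6.17 L.
Isochoric: V stays 6.17 L; P/T = const ⇒ T₂ = 1590 K, P₂ = 1400 kPa.

1590 K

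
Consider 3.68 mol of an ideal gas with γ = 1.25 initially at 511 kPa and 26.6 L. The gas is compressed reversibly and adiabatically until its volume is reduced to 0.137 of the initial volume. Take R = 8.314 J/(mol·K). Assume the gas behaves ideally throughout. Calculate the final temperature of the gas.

730 K

T₁ = P₁V₁/(nR) = 511×26.6/(3.68×8.314) = 444 K.
Adiabatic: TV^(γ−1) = const ⇒ T₂ = 444×(7.30)^0.250 = 730 K; PV^γ = const ⇒ P₂ = 6130 kPa.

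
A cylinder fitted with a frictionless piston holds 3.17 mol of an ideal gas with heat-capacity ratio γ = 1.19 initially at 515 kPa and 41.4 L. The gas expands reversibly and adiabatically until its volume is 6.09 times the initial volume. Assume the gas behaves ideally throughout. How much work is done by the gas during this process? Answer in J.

32600 J

T₁ = P₁V₁/(nR) = 515×41.4/(3.17×8.314) = 809 K.
Adiabatic: TV^(γ−1) = const ⇒ T₂ = 809×(0.164)^0.190 = 574 K; PV^γ = const ⇒ P₂ = 60.0 kPa.
ΔU = nCvΔT = 3.17×43.8×(574−809) = -32600 J.
Q = 0 for an adiabatic process, so W = −ΔU = 32600 J.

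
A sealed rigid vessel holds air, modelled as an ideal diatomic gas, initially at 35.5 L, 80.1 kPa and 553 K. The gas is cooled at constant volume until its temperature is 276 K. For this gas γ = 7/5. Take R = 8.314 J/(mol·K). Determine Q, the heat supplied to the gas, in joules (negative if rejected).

n = P₁V₁/(RT₁) = 80.1×35.5/(8.314×553) = 0.618 mol.
Isochoric: V stays 35.5 L; P/T = const ⇒ T₂ = 276 K, P₂ = 40.0 kPa.
W = 0 (no volume change).
ΔU = nCvΔT = 0.618×20.8×(276−553) = -3560 J.
Q = ΔU = -3560 J.

-3560 J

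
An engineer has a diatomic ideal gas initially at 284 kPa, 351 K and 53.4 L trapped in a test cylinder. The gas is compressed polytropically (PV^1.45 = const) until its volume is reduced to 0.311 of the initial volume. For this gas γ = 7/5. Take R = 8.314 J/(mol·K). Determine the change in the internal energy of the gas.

26200 J

n = P₁V₁/(RT₁) = 284×53.4/(8.314×351) = 5.20 mol.
Polytropic n=1.45: T₂ = T₁(V₁/V₂)^(n−1) = 351×(3.22)^0.45 = 594 K; P₂ = P₁(V₁/V₂)^n = 1540 kPa.
For an ideal gas ΔU = nCvΔT with Cv = (5/2)R = 20.8 J/(mol·K).
ΔU = 5.20×20.8×(594−351) = 26200 J.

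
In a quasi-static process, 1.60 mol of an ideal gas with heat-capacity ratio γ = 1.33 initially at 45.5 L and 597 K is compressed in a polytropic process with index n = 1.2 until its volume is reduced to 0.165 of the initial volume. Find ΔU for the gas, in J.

10400 J

P₁ = nRT₁/V₁ = 1.60×8.314×597/45.5 = 175 kPa.
Polytropic n=1.2: T₂ = T₁(V₁/V₂)^(n−1) = 597×(6.06)^0.20 = 856 K; P₂ = P₁(V₁/V₂)^n = 1520 kPa.
For an ideal gas ΔU = nCvΔT with Cv = R/(γ−1) = 25.2 J/(mol·K).
ΔU = 1.60×25.2×(856−597) = 10400 J.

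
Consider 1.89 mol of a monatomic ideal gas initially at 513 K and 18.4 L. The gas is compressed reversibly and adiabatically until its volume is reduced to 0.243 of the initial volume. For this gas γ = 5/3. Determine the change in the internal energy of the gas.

P₁ = nRT₁/V₁ = 1.89×8.314×513/18.4 = 438 kPa.
Adiabatic: TV^(γ−1) = const ⇒ T₂ = 513×(4.12)^0.667 = 1320 K; PV^γ = const ⇒ P₂ = 4630 kPa.
For an ideal gas ΔU = nCvΔT with Cv = (3/2)R = 12.5 J/(mol·K).
ΔU = 1.89×12.5×(1320−513) = 19000 J.

19000 J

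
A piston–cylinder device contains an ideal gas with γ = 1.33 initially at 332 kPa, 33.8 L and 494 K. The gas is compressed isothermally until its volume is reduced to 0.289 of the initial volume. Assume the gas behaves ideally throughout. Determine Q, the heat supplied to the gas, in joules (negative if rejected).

-13900 J

n = P₁V₁/(RT₁) = 332×33.8/(8.314×494) = 2.73 mol.
Isothermal: T stays 494 K; PV = const ⇒ V₂ = 9.77 L, P₂ = 1150 kPa.
ΔU = 0 (ideal gas, T constant).
W = nRT ln(V₂/V₁) = 2.73×8.314×494×ln(0.289) = -13900 J.
Q = ΔU + W = -13900 J.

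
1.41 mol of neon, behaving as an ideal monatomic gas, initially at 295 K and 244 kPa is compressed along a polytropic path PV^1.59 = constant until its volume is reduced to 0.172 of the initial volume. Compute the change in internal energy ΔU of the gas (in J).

V₁ = nRT₁/P₁ = 1.41×8.314×295/244 = 14.2 L.
Polytropic n=1.59: T₂ = T₁(V₁/V₂)^(n−1) = 295×(5.81)^0.59 = 833 K; P₂ = P₁(V₁/V₂)^n = 4010 kPa.
For an ideal gas ΔU = nCvΔT with Cv = (3/2)R = 12.5 J/(mol·K).
ΔU = 1.41×12.5×(833−295) = 9470 J.

9470 J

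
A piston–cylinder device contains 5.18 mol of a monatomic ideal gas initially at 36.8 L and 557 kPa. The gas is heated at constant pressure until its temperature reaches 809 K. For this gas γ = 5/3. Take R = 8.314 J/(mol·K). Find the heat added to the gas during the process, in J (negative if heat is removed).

35900 J

T₁ = P₁V₁/(nR) = 557×36.8/(5.18×8.314) = 476 K.
Isobaric: P stays 557 kPa; V/T = const ⇒ T₂ = 809 K, V₂ = 62.6 L.
W = PΔV = 557×(62.6−36.8) kPa·L = 14300 J.
ΔU = nCvΔT = 5.18×12.5×(809−476) = 21500 J.
Q = ΔU + W = nCpΔT = 35900 J.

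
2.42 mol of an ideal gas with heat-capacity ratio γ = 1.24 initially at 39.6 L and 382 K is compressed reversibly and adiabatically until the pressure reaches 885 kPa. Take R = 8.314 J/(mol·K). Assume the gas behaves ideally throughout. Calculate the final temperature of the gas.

512 K

P₁ = nRT₁/V₁ = 2.42×8.314×382/39.6 = 194 kPa.
Adiabatic: T₂/T₁ = (P₂/P₁)^((γ−1)/γ) ⇒ T₂ = 382×(4.56)^0.194 = 512 K; V₂ = 11.6 L.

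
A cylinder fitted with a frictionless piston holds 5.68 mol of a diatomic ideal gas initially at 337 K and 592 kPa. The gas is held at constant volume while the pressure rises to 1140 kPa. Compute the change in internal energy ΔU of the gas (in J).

V₁ = nRT₁/P₁ = 5.68×8.314×337/592 = 26.9 L.
Isochoric: V stays 26.9 L; P/T = const ⇒ T₂ = 649 K, P₂ = 1140 kPa.
For an ideal gas ΔU = nCvΔT with Cv = (5/2)R = 20.8 J/(mol·K).
ΔU = 5.68×20.8×(649−337) = 36800 J.

36800 J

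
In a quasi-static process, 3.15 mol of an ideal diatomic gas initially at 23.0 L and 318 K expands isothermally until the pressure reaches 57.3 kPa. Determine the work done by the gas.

15400 J

P₁ = nRT₁/V₁ = 3.15×8.314×318/23.0 = 362 kPa.
Isothermal: T stays 318 K; PV = const ⇒ V₂ = 145 L, P₂ = 57.3 kPa.
W = nRT ln(V₂/V₁) = 3.15×8.314×318×ln(6.32) = 15400 J.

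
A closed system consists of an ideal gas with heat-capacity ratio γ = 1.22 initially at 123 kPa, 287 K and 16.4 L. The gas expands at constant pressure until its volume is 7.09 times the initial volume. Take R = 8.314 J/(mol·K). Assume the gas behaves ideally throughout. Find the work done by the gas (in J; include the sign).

n = P₁V₁/(RT₁) = 123×16.4/(8.314×287) = 0.845 mol.
Isobaric: P stays 123 kPa; V/T = const ⇒ T₂ = 2030 K, V₂ = 116 L.
W = PΔV = 123×(116−16.4) kPa·L = 12300 J.

12300 J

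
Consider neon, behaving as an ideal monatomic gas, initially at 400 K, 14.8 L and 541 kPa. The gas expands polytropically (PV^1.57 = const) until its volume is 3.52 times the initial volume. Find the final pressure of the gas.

Polytropic n=1.57: T₂ = T₁(V₁/V₂)^(n−1) = 400×(0.284)^0.57 = 195 K; P₂ = P₁(V₁/V₂)^n = 75.0 kPa.

75.0 kPa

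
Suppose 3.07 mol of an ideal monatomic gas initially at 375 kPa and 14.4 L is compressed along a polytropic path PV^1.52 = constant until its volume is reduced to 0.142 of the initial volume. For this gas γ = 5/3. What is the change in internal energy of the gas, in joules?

14300 J

T₁ = P₁V₁/(nR) = 375×14.4/(3.07×8.314) = 212 K.
Polytropic n=1.52: T₂ = T₁(V₁/V₂)^(n−1) = 212×(7.04)^0.52 = 584 K; P₂ = P₁(V₁/V₂)^n = 7290 kPa.
For an ideal gas ΔU = nCvΔT with Cv = (3/2)R = 12.5 J/(mol·K).
ΔU = 3.07×12.5×(584−212) = 14300 J.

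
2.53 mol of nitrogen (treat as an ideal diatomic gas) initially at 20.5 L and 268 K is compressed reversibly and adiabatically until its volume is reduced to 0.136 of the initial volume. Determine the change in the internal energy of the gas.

17200 J

P₁ = nRT₁/V₁ = 2.53×8.314×268/20.5 = 275 kPa.
Adiabatic: TV^(γ−1) = const ⇒ T₂ = 268×(7.35)^0.400 = 595 K; PV^γ = const ⇒ P₂ = 4490 kPa.
For an ideal gas ΔU = nCvΔT with Cv = (5/2)R = 20.8 J/(mol·K).
ΔU = 2.53×20.8×(595−268) = 17200 J.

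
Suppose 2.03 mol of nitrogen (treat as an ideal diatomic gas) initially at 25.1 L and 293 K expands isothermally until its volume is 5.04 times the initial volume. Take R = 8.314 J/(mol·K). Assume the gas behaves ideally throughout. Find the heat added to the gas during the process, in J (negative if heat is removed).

8000 J

P₁ = nRT₁/V₁ = 2.03×8.314×293/25.1 = 197 kPa.
Isothermal: T stays 293 K; PV = const ⇒ V₂ = 127 L, P₂ = 39.1 kPa.
ΔU = 0 (ideal gas, T constant).
W = nRT ln(V₂/V₁) = 2.03×8.314×293×ln(5.04) = 8000 J.
Q = ΔU + W = 8000 J.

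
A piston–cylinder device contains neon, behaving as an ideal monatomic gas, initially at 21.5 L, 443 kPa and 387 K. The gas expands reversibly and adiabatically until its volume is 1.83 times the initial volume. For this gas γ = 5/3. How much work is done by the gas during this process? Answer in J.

n = P₁V₁/(RT₁) = 443×21.5/(8.314×387) = 2.96 mol.
Adiabatic: TV^(γ−1) = const ⇒ T₂ = 387×(0.546)^0.667 = 259 K; PV^γ = const ⇒ P₂ = 162 kPa.
ΔU = nCvΔT = 2.96×12.5×(259−387) = -4740 J.
Q = 0 for an adiabatic process, so W = −ΔU = 4740 J.

4740 J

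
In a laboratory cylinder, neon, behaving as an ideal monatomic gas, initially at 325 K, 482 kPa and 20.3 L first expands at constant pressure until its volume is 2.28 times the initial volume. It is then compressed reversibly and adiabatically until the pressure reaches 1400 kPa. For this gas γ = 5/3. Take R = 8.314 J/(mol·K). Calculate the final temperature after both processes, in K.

1140 K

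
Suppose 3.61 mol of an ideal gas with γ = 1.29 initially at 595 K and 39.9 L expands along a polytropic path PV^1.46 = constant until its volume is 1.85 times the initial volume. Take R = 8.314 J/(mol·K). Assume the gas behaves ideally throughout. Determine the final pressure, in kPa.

182 kPa

P₁ = nRT₁/V₁ = 3.61×8.314×595/39.9 = 448 kPa.
Polytropic n=1.46: T₂ = T₁(V₁/V₂)^(n−1) = 595×(0.541)^0.46 = 448 K; P₂ = P₁(V₁/V₂)^n = 182 kPa.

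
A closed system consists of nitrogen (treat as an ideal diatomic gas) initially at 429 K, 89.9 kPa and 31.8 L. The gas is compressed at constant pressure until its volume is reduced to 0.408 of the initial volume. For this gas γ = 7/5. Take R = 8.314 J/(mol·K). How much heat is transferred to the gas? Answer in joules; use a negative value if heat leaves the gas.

-5920 J

n = P₁V₁/(RT₁) = 89.9×31.8/(8.314×429) = 0.802 mol.
Isobaric: P stays 89.9 kPa; V/T = const ⇒ T₂ = 175 K, V₂ = 13.0 L.
W = PΔV = 89.9×(13.0−31.8) kPa·L = -1690 J.
ΔU = nCvΔT = 0.802×20.8×(175−429) = -4230 J.
Q = ΔU + W = nCpΔT = -5920 J.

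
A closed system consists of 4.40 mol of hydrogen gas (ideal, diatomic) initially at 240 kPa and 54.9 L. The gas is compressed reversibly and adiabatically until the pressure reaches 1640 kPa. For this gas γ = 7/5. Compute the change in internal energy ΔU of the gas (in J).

24100 J

T₁ = P₁V₁/(nR) = 240×54.9/(4.40×8.314) = 360 K.
Adiabatic: T₂/T₁ = (P₂/P₁)^((γ−1)/γ) ⇒ T₂ = 360×(6.83)^0.286 = 624 K; V₂ = 13.9 L.
For an ideal gas ΔU = nCvΔT with Cv = (5/2)R = 20.8 J/(mol·K).
ΔU = 4.40×20.8×(624−360) = 24100 J.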